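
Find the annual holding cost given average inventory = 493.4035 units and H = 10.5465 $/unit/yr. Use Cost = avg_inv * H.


Cost = 493.4035 * 10.5465 = 5203.6800

5203.6800 $/yr


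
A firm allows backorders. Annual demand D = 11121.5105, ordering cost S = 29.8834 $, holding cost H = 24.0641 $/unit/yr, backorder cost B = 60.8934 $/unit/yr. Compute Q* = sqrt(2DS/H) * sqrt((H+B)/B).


sqrt(2DS/H) = 166.1985
sqrt((H+B)/B) = 1.1812
Q* = 166.1985 * 1.1812 = 196.3102

196.3102 units


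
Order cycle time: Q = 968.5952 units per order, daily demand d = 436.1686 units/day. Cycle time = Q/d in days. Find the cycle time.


Cycle = 968.5952 / 436.1686 = 2.2207

2.2207 days


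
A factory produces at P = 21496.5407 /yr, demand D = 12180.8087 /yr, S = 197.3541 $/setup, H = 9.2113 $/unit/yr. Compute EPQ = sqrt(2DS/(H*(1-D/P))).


1 - D/P = 1 - 0.5666 = 0.4334
H*(1-D/P) = 3.9918
2DS = 4807865.0765
EPQ = sqrt(1204433.8035) = 1097.4670

1097.4670 units


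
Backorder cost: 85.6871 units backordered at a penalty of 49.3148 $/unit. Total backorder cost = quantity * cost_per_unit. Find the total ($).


Total = 85.6871 * 49.3148 = 4225.6422

4225.6422 $


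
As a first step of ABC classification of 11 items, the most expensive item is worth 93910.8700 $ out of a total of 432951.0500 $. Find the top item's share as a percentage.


Top item = 93910.8700
Total = 432951.0500
Percentage = 93910.8700 / 432951.0500 * 100 = 21.6909

21.6909%


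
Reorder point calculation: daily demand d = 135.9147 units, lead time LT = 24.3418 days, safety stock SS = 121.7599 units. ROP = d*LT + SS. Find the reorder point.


d*LT = 135.9147 * 24.3418 = 3308.4084
ROP = 3308.4084 + 121.7599 = 3430.1683

3430.1683 units


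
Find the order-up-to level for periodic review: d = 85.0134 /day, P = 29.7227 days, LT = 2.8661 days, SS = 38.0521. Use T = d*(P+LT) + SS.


P + LT = 32.5888
d*(P+LT) = 85.0134 * 32.5888 = 2770.4847
T = 2770.4847 + 38.0521 = 2808.5368

2808.5368 units


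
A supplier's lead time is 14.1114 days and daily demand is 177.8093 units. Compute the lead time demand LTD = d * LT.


LTD = 177.8093 * 14.1114 = 2509.1382

2509.1382 units


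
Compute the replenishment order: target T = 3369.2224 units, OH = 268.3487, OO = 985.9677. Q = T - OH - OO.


Inventory position = OH + OO = 268.3487 + 985.9677 = 1254.3164
Q = 3369.2224 - 1254.3164 = 2114.9060

2114.9060 units


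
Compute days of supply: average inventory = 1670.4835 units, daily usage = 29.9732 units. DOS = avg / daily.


DOS = 1670.4835 / 29.9732 = 55.7326

55.7326 days


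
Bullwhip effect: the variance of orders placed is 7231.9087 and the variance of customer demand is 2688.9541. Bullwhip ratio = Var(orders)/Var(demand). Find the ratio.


BW = 7231.9087 / 2688.9541 = 2.6895

2.6895


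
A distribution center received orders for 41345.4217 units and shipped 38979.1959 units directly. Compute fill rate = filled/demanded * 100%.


FR = 38979.1959 / 41345.4217 * 100 = 94.2769

94.2769%


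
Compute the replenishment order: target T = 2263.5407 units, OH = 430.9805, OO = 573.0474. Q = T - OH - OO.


Inventory position = OH + OO = 430.9805 + 573.0474 = 1004.0279
Q = 2263.5407 - 1004.0279 = 1259.5128

1259.5128 units


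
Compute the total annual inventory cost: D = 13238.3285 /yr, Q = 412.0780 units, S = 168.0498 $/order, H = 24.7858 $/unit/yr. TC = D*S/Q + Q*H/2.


Ordering cost = D*S/Q = 5398.7314
Holding cost = Q*H/2 = 5106.8414
TC = 5398.7314 + 5106.8414 = 10505.5729

10505.5729 $/yr


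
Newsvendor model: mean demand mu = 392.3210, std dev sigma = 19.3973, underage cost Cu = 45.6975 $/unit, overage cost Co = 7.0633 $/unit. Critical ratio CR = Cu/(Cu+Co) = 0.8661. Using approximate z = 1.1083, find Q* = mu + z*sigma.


CR = Cu/(Cu+Co) = 45.6975/(45.6975+7.0633) = 0.8661
z = 1.1083
Q* = 392.3210 + 1.1083 * 19.3973 = 413.8190

413.8190 units


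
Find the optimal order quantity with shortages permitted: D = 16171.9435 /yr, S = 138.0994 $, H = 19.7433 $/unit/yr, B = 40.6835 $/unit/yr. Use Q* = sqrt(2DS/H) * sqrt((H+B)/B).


sqrt(2DS/H) = 475.6441
sqrt((H+B)/B) = 1.2187
Q* = 475.6441 * 1.2187 = 579.6793

579.6793 units


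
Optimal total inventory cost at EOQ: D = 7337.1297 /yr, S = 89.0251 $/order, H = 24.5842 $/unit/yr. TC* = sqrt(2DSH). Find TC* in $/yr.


2*D*S*H = 32116243.5355
TC* = sqrt(32116243.5355) = 5667.1195

5667.1195 $/yr


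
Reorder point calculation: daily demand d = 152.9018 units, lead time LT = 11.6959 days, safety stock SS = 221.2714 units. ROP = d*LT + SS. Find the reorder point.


d*LT = 152.9018 * 11.6959 = 1788.3242
ROP = 1788.3242 + 221.2714 = 2009.5956

2009.5956 units


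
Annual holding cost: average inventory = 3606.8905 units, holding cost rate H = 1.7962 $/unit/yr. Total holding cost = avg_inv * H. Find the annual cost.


Cost = 3606.8905 * 1.7962 = 6478.6967

6478.6967 $/yr


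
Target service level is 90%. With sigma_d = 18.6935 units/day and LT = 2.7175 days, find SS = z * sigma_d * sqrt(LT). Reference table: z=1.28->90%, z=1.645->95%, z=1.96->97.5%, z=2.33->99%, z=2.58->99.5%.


From the table, SL = 90% corresponds to z = 1.28
sqrt(LT) = sqrt(2.7175) = 1.6485
SS = 1.28 * 18.6935 * 1.6485 = 39.4444

39.4444 units


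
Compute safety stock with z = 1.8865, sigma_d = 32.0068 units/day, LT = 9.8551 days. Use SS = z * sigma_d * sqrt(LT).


sqrt(LT) = sqrt(9.8551) = 3.1393
SS = 1.8865 * 32.0068 * 3.1393 = 189.5525

189.5525 units


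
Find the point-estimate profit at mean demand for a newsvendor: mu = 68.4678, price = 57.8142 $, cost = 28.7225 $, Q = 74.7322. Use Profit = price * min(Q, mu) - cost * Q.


Sales at mu = min(74.7322, 68.4678) = 68.4678
Revenue = 57.8142 * 68.4678 = 3958.4111
Total cost = 28.7225 * 74.7322 = 2146.4956
Profit = 3958.4111 - 2146.4956 = 1811.9155

1811.9155 $


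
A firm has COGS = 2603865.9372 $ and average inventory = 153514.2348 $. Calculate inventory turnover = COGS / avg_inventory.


Turnover = 2603865.9372 / 153514.2348 = 16.9617

16.9617


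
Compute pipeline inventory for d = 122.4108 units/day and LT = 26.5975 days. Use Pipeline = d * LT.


Pipeline = 122.4108 * 26.5975 = 3255.8213

3255.8213 units


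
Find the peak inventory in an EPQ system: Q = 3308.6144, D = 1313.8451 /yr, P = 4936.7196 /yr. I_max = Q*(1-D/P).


D/P = 0.2661
1 - D/P = 0.7339
I_max = 3308.6144 * 0.7339 = 2428.0688

2428.0688 units


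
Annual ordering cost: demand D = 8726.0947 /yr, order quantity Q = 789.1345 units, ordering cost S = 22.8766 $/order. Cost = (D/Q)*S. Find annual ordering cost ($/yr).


Number of orders = D/Q = 11.0578
Cost = 11.0578 * 22.8766 = 252.9650

252.9650 $/yr


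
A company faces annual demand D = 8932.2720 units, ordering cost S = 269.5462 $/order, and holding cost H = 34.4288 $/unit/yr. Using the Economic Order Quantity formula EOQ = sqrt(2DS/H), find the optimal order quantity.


2*D*S = 2 * 8932.2720 * 269.5462 = 4815319.9499
2*D*S/H = 139863.1364
EOQ = sqrt(139863.1364) = 373.9828

373.9828 units


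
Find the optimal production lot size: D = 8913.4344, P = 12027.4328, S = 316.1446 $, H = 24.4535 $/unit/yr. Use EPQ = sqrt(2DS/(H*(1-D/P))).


1 - D/P = 1 - 0.7411 = 0.2589
H*(1-D/P) = 6.3312
2DS = 5635868.3060
EPQ = sqrt(890172.8871) = 943.4897

943.4897 units


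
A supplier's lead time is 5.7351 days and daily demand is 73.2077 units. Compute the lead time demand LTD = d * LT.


LTD = 73.2077 * 5.7351 = 419.8535

419.8535 units


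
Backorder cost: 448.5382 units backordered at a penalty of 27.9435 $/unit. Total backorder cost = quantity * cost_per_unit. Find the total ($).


Total = 448.5382 * 27.9435 = 12533.7272

12533.7272 $


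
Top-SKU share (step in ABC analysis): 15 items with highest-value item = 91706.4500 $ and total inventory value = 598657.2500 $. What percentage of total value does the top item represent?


Top item = 91706.4500
Total = 598657.2500
Percentage = 91706.4500 / 598657.2500 * 100 = 15.3187

15.3187%


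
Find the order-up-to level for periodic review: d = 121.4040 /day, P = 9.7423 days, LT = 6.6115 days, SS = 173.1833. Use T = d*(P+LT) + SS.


P + LT = 16.3538
d*(P+LT) = 121.4040 * 16.3538 = 1985.4167
T = 1985.4167 + 173.1833 = 2158.6000

2158.6000 units


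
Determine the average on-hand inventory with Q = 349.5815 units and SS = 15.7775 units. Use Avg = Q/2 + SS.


Q/2 = 174.7908
Avg = 174.7908 + 15.7775 = 190.5683

190.5683 units


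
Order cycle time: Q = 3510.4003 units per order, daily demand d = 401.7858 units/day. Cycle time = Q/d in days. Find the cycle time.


Cycle = 3510.4003 / 401.7858 = 8.7370

8.7370 days


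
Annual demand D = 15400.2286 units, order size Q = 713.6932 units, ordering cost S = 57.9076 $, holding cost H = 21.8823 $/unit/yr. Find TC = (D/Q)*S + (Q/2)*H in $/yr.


Ordering cost = D*S/Q = 1249.5429
Holding cost = Q*H/2 = 7808.6244
TC = 1249.5429 + 7808.6244 = 9058.1673

9058.1673 $/yr


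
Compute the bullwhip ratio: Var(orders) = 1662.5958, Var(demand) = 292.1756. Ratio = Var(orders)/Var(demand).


BW = 1662.5958 / 292.1756 = 5.6904

5.6904


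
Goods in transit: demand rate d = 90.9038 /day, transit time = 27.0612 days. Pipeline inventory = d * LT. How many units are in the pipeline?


Pipeline = 90.9038 * 27.0612 = 2459.9659

2459.9659 units


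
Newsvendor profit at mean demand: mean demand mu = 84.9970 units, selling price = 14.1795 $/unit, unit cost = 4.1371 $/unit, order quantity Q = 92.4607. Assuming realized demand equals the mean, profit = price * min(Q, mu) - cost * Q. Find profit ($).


Sales at mu = min(92.4607, 84.9970) = 84.9970
Revenue = 14.1795 * 84.9970 = 1205.2150
Total cost = 4.1371 * 92.4607 = 382.5192
Profit = 1205.2150 - 382.5192 = 822.6958

822.6958 $


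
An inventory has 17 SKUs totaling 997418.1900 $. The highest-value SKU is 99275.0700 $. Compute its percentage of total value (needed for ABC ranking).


Top item = 99275.0700
Total = 997418.1900
Percentage = 99275.0700 / 997418.1900 * 100 = 9.9532

9.9532%


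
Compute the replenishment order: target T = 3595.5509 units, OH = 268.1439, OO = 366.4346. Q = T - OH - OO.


Inventory position = OH + OO = 268.1439 + 366.4346 = 634.5785
Q = 3595.5509 - 634.5785 = 2960.9724

2960.9724 units


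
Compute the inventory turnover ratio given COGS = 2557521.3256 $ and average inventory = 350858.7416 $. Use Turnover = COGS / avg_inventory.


Turnover = 2557521.3256 / 350858.7416 = 7.2893

7.2893


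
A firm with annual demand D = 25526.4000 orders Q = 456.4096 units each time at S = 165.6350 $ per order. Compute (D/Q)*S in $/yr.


Number of orders = D/Q = 55.9287
Cost = 55.9287 * 165.6350 = 9263.7518

9263.7518 $/yr


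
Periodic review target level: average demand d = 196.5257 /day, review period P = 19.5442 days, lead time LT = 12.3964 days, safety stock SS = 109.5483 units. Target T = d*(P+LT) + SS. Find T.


P + LT = 31.9406
d*(P+LT) = 196.5257 * 31.9406 = 6277.1488
T = 6277.1488 + 109.5483 = 6386.6971

6386.6971 units


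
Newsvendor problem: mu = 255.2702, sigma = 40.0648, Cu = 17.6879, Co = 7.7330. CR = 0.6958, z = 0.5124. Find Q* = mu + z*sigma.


CR = Cu/(Cu+Co) = 17.6879/(17.6879+7.7330) = 0.6958
z = 0.5124
Q* = 255.2702 + 0.5124 * 40.0648 = 275.7994

275.7994 units


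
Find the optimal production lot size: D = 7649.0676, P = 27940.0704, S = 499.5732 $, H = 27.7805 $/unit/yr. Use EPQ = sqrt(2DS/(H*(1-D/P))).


1 - D/P = 1 - 0.2738 = 0.7262
H*(1-D/P) = 20.1751
2DS = 7642538.3559
EPQ = sqrt(378810.1039) = 615.4755

615.4755 units


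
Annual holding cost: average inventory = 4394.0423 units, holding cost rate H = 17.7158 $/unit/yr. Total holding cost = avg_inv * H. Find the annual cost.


Cost = 4394.0423 * 17.7158 = 77843.9746

77843.9746 $/yr


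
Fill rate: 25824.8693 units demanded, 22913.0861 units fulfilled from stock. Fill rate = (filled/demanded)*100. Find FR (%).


FR = 22913.0861 / 25824.8693 * 100 = 88.7249

88.7249%


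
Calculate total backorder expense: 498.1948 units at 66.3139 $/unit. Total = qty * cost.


Total = 498.1948 * 66.3139 = 33037.2401

33037.2401 $


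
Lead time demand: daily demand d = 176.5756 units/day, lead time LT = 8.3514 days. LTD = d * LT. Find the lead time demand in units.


LTD = 176.5756 * 8.3514 = 1474.6535

1474.6535 units


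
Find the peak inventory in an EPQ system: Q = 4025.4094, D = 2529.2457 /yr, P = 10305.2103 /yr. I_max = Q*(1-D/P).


D/P = 0.2454
1 - D/P = 0.7546
I_max = 4025.4094 * 0.7546 = 3037.4384

3037.4384 units


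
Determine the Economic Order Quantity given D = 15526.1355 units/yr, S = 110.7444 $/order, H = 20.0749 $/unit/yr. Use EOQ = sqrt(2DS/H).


2*D*S = 2 * 15526.1355 * 110.7444 = 3438865.1205
2*D*S/H = 171301.7310
EOQ = sqrt(171301.7310) = 413.8861

413.8861 units


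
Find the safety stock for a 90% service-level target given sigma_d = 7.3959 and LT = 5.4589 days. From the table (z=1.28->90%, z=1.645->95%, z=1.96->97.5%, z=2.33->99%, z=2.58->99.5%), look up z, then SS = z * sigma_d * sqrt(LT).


From the table, SL = 90% corresponds to z = 1.28
sqrt(LT) = sqrt(5.4589) = 2.3364
SS = 1.28 * 7.3959 * 2.3364 = 22.1184

22.1184 units


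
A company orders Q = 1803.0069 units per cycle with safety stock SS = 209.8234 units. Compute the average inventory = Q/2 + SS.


Q/2 = 901.5035
Avg = 901.5035 + 209.8234 = 1111.3268

1111.3268 units


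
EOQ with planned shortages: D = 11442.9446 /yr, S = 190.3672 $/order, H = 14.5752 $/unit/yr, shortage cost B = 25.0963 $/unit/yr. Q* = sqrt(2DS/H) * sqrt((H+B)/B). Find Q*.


sqrt(2DS/H) = 546.7297
sqrt((H+B)/B) = 1.2573
Q* = 546.7297 * 1.2573 = 687.3962

687.3962 units


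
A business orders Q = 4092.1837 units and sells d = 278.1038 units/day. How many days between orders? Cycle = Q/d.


Cycle = 4092.1837 / 278.1038 = 14.7146

14.7146 days


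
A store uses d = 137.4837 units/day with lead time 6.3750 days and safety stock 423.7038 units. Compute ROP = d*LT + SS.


d*LT = 137.4837 * 6.3750 = 876.4586
ROP = 876.4586 + 423.7038 = 1300.1624

1300.1624 units


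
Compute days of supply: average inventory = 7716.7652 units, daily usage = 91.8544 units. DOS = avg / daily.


DOS = 7716.7652 / 91.8544 = 84.0108

84.0108 days


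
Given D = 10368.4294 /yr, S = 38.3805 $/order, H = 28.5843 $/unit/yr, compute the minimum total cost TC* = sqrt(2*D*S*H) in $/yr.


2*D*S*H = 22749987.3735
TC* = sqrt(22749987.3735) = 4769.6947

4769.6947 $/yr


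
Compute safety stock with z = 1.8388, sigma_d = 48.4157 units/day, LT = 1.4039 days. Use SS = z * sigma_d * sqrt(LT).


sqrt(LT) = sqrt(1.4039) = 1.1849
SS = 1.8388 * 48.4157 * 1.1849 = 105.4845

105.4845 units


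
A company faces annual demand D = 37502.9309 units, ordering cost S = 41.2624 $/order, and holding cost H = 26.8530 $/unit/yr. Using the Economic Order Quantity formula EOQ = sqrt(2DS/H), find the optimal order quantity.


2*D*S = 2 * 37502.9309 * 41.2624 = 3094921.8719
2*D*S/H = 115254.2313
EOQ = sqrt(115254.2313) = 339.4911

339.4911 units


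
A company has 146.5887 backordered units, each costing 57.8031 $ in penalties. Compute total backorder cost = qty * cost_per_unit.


Total = 146.5887 * 57.8031 = 8473.2813

8473.2813 $


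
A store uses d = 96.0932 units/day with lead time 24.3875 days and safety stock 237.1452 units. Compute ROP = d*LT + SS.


d*LT = 96.0932 * 24.3875 = 2343.4729
ROP = 2343.4729 + 237.1452 = 2580.6181

2580.6181 units


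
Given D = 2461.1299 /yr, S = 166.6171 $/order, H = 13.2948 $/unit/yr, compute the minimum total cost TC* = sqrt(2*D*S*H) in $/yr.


2*D*S*H = 10903499.5994
TC* = sqrt(10903499.5994) = 3302.0448

3302.0448 $/yr


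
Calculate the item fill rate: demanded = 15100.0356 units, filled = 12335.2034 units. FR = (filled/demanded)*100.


FR = 12335.2034 / 15100.0356 * 100 = 81.6899

81.6899%


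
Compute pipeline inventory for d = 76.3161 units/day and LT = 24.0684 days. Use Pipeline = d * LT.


Pipeline = 76.3161 * 24.0684 = 1836.8064

1836.8064 units


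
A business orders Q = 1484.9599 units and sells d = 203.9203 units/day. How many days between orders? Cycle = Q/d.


Cycle = 1484.9599 / 203.9203 = 7.2821

7.2821 days


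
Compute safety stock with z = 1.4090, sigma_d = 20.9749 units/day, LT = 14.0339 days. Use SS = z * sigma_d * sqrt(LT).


sqrt(LT) = sqrt(14.0339) = 3.7462
SS = 1.4090 * 20.9749 * 3.7462 = 110.7134

110.7134 units


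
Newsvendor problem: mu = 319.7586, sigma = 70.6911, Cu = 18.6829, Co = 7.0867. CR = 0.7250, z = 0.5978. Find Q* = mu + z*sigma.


CR = Cu/(Cu+Co) = 18.6829/(18.6829+7.0867) = 0.7250
z = 0.5978
Q* = 319.7586 + 0.5978 * 70.6911 = 362.0177

362.0177 units


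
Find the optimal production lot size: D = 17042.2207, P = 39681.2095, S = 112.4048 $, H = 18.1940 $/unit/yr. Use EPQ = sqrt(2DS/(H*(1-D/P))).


1 - D/P = 1 - 0.4295 = 0.5705
H*(1-D/P) = 10.3801
2DS = 3831254.8187
EPQ = sqrt(369097.1776) = 607.5337

607.5337 units


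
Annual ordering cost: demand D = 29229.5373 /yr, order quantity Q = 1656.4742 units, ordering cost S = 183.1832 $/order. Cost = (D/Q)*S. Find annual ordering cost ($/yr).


Number of orders = D/Q = 17.6456
Cost = 17.6456 * 183.1832 = 3232.3837

3232.3837 $/yr


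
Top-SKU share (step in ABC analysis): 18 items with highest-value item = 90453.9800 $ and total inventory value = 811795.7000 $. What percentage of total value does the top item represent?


Top item = 90453.9800
Total = 811795.7000
Percentage = 90453.9800 / 811795.7000 * 100 = 11.1425

11.1425%


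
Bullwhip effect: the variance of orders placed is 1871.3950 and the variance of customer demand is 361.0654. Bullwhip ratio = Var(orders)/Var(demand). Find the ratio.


BW = 1871.3950 / 361.0654 = 5.1830

5.1830


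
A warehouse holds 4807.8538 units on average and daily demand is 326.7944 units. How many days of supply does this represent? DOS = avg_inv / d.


DOS = 4807.8538 / 326.7944 = 14.7122

14.7122 days


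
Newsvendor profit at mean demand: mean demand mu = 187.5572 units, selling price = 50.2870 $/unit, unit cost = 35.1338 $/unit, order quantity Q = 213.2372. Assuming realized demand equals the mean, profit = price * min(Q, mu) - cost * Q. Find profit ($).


Sales at mu = min(213.2372, 187.5572) = 187.5572
Revenue = 50.2870 * 187.5572 = 9431.6889
Total cost = 35.1338 * 213.2372 = 7491.8331
Profit = 9431.6889 - 7491.8331 = 1939.8558

1939.8558 $


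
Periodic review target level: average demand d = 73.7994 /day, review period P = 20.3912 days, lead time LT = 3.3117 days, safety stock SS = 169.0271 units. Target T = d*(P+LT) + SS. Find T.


P + LT = 23.7029
d*(P+LT) = 73.7994 * 23.7029 = 1749.2598
T = 1749.2598 + 169.0271 = 1918.2869

1918.2869 units


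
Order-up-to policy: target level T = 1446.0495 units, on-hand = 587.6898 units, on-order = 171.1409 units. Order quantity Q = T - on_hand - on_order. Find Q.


Inventory position = OH + OO = 587.6898 + 171.1409 = 758.8307
Q = 1446.0495 - 758.8307 = 687.2188

687.2188 units


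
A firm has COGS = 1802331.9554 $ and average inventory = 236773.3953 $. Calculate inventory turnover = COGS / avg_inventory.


Turnover = 1802331.9554 / 236773.3953 = 7.6121

7.6121


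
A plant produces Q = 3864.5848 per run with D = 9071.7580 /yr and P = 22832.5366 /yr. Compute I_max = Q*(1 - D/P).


D/P = 0.3973
1 - D/P = 0.6027
I_max = 3864.5848 * 0.6027 = 2329.1190

2329.1190 units


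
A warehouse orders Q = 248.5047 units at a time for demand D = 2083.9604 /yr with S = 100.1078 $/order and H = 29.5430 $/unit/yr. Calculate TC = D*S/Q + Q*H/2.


Ordering cost = D*S/Q = 839.5040
Holding cost = Q*H/2 = 3670.7872
TC = 839.5040 + 3670.7872 = 4510.2912

4510.2912 $/yr


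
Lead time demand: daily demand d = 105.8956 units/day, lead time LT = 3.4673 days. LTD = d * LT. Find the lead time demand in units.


LTD = 105.8956 * 3.4673 = 367.1718

367.1718 units


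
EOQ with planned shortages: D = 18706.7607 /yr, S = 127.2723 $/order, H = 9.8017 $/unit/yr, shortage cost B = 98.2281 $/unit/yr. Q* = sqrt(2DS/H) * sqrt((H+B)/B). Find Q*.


sqrt(2DS/H) = 696.9964
sqrt((H+B)/B) = 1.0487
Q* = 696.9964 * 1.0487 = 730.9446

730.9446 units


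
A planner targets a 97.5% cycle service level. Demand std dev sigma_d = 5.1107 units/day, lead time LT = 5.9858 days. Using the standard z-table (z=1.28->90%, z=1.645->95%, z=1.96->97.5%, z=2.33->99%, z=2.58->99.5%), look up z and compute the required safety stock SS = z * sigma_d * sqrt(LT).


From the table, SL = 97.5% corresponds to z = 1.96
sqrt(LT) = sqrt(5.9858) = 2.4466
SS = 1.96 * 5.1107 * 2.4466 = 24.5074

24.5074 units


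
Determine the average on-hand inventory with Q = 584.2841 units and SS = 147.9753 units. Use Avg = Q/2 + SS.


Q/2 = 292.1420
Avg = 292.1420 + 147.9753 = 440.1173

440.1173 units


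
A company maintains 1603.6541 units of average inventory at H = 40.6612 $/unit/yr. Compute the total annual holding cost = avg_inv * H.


Cost = 1603.6541 * 40.6612 = 65206.5001

65206.5001 $/yr


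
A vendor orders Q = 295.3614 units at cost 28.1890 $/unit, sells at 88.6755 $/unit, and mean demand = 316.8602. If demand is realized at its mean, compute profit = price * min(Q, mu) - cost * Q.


Sales at mu = min(295.3614, 316.8602) = 295.3614
Revenue = 88.6755 * 295.3614 = 26191.3198
Total cost = 28.1890 * 295.3614 = 8325.9425
Profit = 26191.3198 - 8325.9425 = 17865.3773

17865.3773 $


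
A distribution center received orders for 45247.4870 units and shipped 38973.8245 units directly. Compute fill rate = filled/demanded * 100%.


FR = 38973.8245 / 45247.4870 * 100 = 86.1348

86.1348%


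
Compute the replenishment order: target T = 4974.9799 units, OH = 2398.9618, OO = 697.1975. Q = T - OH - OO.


Inventory position = OH + OO = 2398.9618 + 697.1975 = 3096.1593
Q = 4974.9799 - 3096.1593 = 1878.8206

1878.8206 units


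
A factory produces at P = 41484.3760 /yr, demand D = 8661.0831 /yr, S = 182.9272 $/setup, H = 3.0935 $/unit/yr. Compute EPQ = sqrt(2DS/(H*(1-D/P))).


1 - D/P = 1 - 0.2088 = 0.7912
H*(1-D/P) = 2.4476
2DS = 3168695.3609
EPQ = sqrt(1294591.5899) = 1137.8012

1137.8012 units


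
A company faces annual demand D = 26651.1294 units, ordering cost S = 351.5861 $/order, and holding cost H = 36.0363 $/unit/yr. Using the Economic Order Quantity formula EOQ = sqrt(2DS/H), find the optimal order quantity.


2*D*S = 2 * 26651.1294 * 351.5861 = 18740333.2927
2*D*S/H = 520040.4396
EOQ = sqrt(520040.4396) = 721.1383

721.1383 units


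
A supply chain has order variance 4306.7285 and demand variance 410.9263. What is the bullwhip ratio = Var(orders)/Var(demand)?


BW = 4306.7285 / 410.9263 = 10.4805

10.4805


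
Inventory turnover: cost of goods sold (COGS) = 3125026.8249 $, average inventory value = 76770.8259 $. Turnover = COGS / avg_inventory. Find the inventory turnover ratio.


Turnover = 3125026.8249 / 76770.8259 = 40.7059

40.7059


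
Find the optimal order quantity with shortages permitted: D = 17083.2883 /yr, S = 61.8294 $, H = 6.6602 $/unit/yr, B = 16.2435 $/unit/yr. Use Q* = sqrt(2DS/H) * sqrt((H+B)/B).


sqrt(2DS/H) = 563.1896
sqrt((H+B)/B) = 1.1874
Q* = 563.1896 * 1.1874 = 668.7559

668.7559 units


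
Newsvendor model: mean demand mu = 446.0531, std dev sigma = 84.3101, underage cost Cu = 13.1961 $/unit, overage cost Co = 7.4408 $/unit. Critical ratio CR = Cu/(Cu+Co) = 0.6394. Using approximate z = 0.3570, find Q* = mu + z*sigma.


CR = Cu/(Cu+Co) = 13.1961/(13.1961+7.4408) = 0.6394
z = 0.3570
Q* = 446.0531 + 0.3570 * 84.3101 = 476.1518

476.1518 units


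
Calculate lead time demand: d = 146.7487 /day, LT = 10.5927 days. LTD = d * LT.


LTD = 146.7487 * 10.5927 = 1554.4650

1554.4650 units


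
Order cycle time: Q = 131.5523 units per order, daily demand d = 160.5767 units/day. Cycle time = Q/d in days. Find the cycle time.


Cycle = 131.5523 / 160.5767 = 0.8192

0.8192 days


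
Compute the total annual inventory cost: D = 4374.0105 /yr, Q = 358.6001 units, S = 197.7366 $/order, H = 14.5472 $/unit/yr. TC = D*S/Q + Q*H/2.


Ordering cost = D*S/Q = 2411.8843
Holding cost = Q*H/2 = 2608.3137
TC = 2411.8843 + 2608.3137 = 5020.1980

5020.1980 $/yr


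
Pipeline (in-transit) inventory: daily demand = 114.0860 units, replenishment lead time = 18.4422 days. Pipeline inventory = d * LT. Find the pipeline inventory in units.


Pipeline = 114.0860 * 18.4422 = 2103.9968

2103.9968 units


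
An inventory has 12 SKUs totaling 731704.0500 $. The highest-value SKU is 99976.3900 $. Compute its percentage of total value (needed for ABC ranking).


Top item = 99976.3900
Total = 731704.0500
Percentage = 99976.3900 / 731704.0500 * 100 = 13.6635

13.6635%


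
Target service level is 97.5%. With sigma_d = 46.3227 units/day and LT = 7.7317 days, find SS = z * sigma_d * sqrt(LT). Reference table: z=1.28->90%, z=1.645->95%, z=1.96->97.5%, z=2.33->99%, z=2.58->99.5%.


From the table, SL = 97.5% corresponds to z = 1.96
sqrt(LT) = sqrt(7.7317) = 2.7806
SS = 1.96 * 46.3227 * 2.7806 = 252.4570

252.4570 units


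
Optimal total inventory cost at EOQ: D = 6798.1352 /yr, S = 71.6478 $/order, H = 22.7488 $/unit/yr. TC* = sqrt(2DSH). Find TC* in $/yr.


2*D*S*H = 22160581.1474
TC* = sqrt(22160581.1474) = 4707.5026

4707.5026 $/yr


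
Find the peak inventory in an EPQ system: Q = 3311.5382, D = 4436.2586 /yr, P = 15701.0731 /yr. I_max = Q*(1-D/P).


D/P = 0.2825
1 - D/P = 0.7175
I_max = 3311.5382 * 0.7175 = 2375.8799

2375.8799 units


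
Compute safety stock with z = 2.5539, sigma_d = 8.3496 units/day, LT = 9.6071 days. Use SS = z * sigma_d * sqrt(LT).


sqrt(LT) = sqrt(9.6071) = 3.0995
SS = 2.5539 * 8.3496 * 3.0995 = 66.0946

66.0946 units


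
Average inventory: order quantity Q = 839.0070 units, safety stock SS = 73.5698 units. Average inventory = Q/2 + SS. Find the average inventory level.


Q/2 = 419.5035
Avg = 419.5035 + 73.5698 = 493.0733

493.0733 units


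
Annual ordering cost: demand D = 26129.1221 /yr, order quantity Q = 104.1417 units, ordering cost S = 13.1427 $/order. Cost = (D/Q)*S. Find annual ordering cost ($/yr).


Number of orders = D/Q = 250.8997
Cost = 250.8997 * 13.1427 = 3297.4996

3297.4996 $/yr


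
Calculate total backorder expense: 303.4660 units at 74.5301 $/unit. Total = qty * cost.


Total = 303.4660 * 74.5301 = 22617.3513

22617.3513 $


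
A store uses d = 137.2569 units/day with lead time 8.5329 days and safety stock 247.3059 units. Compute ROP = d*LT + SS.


d*LT = 137.2569 * 8.5329 = 1171.1994
ROP = 1171.1994 + 247.3059 = 1418.5053

1418.5053 units


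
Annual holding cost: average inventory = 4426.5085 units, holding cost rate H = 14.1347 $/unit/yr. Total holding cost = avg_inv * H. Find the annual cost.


Cost = 4426.5085 * 14.1347 = 62567.3697

62567.3697 $/yr


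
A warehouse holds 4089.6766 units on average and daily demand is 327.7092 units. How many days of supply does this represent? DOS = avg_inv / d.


DOS = 4089.6766 / 327.7092 = 12.4796

12.4796 days


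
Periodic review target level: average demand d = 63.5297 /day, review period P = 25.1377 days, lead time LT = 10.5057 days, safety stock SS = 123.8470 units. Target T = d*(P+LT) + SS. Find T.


P + LT = 35.6434
d*(P+LT) = 63.5297 * 35.6434 = 2264.4145
T = 2264.4145 + 123.8470 = 2388.2615

2388.2615 units


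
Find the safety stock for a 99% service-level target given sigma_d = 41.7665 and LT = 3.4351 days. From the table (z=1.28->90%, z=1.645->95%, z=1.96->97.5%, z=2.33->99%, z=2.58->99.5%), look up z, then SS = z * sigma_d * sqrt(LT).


From the table, SL = 99% corresponds to z = 2.33
sqrt(LT) = sqrt(3.4351) = 1.8534
SS = 2.33 * 41.7665 * 1.8534 = 180.3656

180.3656 units


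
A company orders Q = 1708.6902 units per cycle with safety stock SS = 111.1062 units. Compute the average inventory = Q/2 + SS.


Q/2 = 854.3451
Avg = 854.3451 + 111.1062 = 965.4513

965.4513 units


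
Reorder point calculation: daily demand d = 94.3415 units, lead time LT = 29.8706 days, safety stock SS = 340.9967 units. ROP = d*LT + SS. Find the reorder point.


d*LT = 94.3415 * 29.8706 = 2818.0372
ROP = 2818.0372 + 340.9967 = 3159.0339

3159.0339 units


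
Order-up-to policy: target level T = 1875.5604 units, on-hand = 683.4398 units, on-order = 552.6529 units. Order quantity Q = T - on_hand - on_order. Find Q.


Inventory position = OH + OO = 683.4398 + 552.6529 = 1236.0927
Q = 1875.5604 - 1236.0927 = 639.4677

639.4677 units


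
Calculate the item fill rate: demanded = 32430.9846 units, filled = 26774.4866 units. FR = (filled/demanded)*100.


FR = 26774.4866 / 32430.9846 * 100 = 82.5584

82.5584%


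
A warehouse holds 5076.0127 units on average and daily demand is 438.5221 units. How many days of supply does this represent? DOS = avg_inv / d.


DOS = 5076.0127 / 438.5221 = 11.5753

11.5753 days


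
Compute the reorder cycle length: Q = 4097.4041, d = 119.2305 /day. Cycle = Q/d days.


Cycle = 4097.4041 / 119.2305 = 34.3654

34.3654 days


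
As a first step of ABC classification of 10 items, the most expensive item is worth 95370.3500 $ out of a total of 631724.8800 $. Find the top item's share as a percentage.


Top item = 95370.3500
Total = 631724.8800
Percentage = 95370.3500 / 631724.8800 * 100 = 15.0968

15.0968%


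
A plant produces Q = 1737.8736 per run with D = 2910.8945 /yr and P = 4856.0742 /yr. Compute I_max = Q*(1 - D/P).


D/P = 0.5994
1 - D/P = 0.4006
I_max = 1737.8736 * 0.4006 = 696.1336

696.1336 units


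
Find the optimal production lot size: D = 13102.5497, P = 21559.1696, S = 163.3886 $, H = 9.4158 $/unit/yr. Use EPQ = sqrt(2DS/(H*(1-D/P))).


1 - D/P = 1 - 0.6077 = 0.3923
H*(1-D/P) = 3.6934
2DS = 4281614.5038
EPQ = sqrt(1159272.5594) = 1076.6952

1076.6952 units


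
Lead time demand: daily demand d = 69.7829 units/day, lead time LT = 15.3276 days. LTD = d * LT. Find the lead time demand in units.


LTD = 69.7829 * 15.3276 = 1069.6044

1069.6044 units


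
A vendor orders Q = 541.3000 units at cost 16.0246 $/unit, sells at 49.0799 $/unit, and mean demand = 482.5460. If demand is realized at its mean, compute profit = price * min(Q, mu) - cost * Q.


Sales at mu = min(541.3000, 482.5460) = 482.5460
Revenue = 49.0799 * 482.5460 = 23683.3094
Total cost = 16.0246 * 541.3000 = 8674.1160
Profit = 23683.3094 - 8674.1160 = 15009.1934

15009.1934 $


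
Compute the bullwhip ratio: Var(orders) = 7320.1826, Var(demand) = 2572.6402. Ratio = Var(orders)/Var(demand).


BW = 7320.1826 / 2572.6402 = 2.8454

2.8454


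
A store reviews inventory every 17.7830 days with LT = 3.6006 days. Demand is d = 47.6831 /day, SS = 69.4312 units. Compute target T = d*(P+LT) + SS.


P + LT = 21.3836
d*(P+LT) = 47.6831 * 21.3836 = 1019.6363
T = 1019.6363 + 69.4312 = 1089.0675

1089.0675 units


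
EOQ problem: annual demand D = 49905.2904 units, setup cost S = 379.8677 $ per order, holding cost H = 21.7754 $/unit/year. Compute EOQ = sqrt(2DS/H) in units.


2*D*S = 2 * 49905.2904 * 379.8677 = 37914815.7642
2*D*S/H = 1741176.5462
EOQ = sqrt(1741176.5462) = 1319.5365

1319.5365 units


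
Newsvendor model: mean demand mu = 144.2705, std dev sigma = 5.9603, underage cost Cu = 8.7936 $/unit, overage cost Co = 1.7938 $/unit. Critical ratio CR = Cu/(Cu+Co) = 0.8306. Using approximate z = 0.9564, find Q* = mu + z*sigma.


CR = Cu/(Cu+Co) = 8.7936/(8.7936+1.7938) = 0.8306
z = 0.9564
Q* = 144.2705 + 0.9564 * 5.9603 = 149.9709

149.9709 units


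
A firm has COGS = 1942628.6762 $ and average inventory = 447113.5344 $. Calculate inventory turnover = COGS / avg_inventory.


Turnover = 1942628.6762 / 447113.5344 = 4.3448

4.3448


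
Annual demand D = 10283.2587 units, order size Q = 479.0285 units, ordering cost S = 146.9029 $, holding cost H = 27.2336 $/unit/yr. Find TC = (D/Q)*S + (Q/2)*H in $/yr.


Ordering cost = D*S/Q = 3153.5504
Holding cost = Q*H/2 = 6522.8353
TC = 3153.5504 + 6522.8353 = 9676.3857

9676.3857 $/yr


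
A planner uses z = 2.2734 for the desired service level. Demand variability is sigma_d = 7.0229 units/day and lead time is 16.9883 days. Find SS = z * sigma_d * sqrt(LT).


sqrt(LT) = sqrt(16.9883) = 4.1217
SS = 2.2734 * 7.0229 * 4.1217 = 65.8063

65.8063 units


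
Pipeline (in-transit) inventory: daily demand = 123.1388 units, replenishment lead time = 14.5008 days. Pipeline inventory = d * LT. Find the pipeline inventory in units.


Pipeline = 123.1388 * 14.5008 = 1785.6111

1785.6111 units


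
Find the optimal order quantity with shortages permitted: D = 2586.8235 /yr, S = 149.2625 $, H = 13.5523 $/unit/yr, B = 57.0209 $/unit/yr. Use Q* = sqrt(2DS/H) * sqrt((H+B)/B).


sqrt(2DS/H) = 238.7082
sqrt((H+B)/B) = 1.1125
Q* = 238.7082 * 1.1125 = 265.5646

265.5646 units


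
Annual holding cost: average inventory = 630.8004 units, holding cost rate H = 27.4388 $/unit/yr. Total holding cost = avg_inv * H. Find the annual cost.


Cost = 630.8004 * 27.4388 = 17308.4060

17308.4060 $/yr


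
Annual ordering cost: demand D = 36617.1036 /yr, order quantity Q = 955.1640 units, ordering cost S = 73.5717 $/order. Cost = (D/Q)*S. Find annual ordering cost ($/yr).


Number of orders = D/Q = 38.3359
Cost = 38.3359 * 73.5717 = 2820.4398

2820.4398 $/yr


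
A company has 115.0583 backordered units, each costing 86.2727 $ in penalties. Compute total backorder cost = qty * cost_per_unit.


Total = 115.0583 * 86.2727 = 9926.3902

9926.3902 $


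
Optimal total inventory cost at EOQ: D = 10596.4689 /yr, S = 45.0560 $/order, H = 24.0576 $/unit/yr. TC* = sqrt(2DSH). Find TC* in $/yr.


2*D*S*H = 22971856.5871
TC* = sqrt(22971856.5871) = 4792.8965

4792.8965 $/yr


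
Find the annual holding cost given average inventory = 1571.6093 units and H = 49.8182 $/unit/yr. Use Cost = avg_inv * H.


Cost = 1571.6093 * 49.8182 = 78294.7464

78294.7464 $/yr


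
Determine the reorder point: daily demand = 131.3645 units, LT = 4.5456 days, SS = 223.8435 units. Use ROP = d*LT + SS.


d*LT = 131.3645 * 4.5456 = 597.1305
ROP = 597.1305 + 223.8435 = 820.9740

820.9740 units


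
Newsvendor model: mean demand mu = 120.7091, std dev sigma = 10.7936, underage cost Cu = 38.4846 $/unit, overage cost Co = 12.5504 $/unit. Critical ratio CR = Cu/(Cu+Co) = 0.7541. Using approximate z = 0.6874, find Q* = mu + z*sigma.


CR = Cu/(Cu+Co) = 38.4846/(38.4846+12.5504) = 0.7541
z = 0.6874
Q* = 120.7091 + 0.6874 * 10.7936 = 128.1286

128.1286 units


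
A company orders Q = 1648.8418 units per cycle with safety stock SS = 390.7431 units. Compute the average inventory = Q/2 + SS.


Q/2 = 824.4209
Avg = 824.4209 + 390.7431 = 1215.1640

1215.1640 units


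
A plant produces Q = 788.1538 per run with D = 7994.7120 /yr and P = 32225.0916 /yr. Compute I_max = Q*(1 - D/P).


D/P = 0.2481
1 - D/P = 0.7519
I_max = 788.1538 * 0.7519 = 592.6210

592.6210 units


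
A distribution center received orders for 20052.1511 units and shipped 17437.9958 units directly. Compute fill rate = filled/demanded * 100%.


FR = 17437.9958 / 20052.1511 * 100 = 86.9632

86.9632%


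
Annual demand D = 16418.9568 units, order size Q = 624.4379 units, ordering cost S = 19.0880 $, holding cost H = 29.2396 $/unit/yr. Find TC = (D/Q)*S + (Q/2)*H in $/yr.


Ordering cost = D*S/Q = 501.8995
Holding cost = Q*H/2 = 9129.1572
TC = 501.8995 + 9129.1572 = 9631.0567

9631.0567 $/yr


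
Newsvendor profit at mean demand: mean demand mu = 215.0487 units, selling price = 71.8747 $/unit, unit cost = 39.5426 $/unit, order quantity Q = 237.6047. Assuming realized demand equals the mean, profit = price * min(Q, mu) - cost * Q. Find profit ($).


Sales at mu = min(237.6047, 215.0487) = 215.0487
Revenue = 71.8747 * 215.0487 = 15456.5608
Total cost = 39.5426 * 237.6047 = 9395.5076
Profit = 15456.5608 - 9395.5076 = 6061.0532

6061.0532 $


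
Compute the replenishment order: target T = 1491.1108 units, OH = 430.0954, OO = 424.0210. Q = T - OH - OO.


Inventory position = OH + OO = 430.0954 + 424.0210 = 854.1164
Q = 1491.1108 - 854.1164 = 636.9944

636.9944 units


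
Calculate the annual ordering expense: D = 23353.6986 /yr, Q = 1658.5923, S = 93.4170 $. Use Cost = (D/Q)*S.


Number of orders = D/Q = 14.0804
Cost = 14.0804 * 93.4170 = 1315.3519

1315.3519 $/yr


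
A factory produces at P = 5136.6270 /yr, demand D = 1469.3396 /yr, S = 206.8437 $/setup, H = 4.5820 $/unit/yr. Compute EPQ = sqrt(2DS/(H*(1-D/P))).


1 - D/P = 1 - 0.2861 = 0.7139
H*(1-D/P) = 3.2713
2DS = 607847.2788
EPQ = sqrt(185811.4515) = 431.0585

431.0585 units


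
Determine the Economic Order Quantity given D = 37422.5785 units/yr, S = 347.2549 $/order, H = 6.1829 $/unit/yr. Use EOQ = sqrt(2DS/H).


2*D*S = 2 * 37422.5785 * 347.2549 = 25990347.5095
2*D*S/H = 4203585.2932
EOQ = sqrt(4203585.2932) = 2050.2647

2050.2647 units


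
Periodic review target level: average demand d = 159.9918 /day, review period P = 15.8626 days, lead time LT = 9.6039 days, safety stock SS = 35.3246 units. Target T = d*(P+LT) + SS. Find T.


P + LT = 25.4665
d*(P+LT) = 159.9918 * 25.4665 = 4074.4312
T = 4074.4312 + 35.3246 = 4109.7558

4109.7558 units


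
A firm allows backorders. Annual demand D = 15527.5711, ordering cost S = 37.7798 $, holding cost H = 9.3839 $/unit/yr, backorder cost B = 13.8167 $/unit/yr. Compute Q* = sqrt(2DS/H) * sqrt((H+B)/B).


sqrt(2DS/H) = 353.5940
sqrt((H+B)/B) = 1.2958
Q* = 353.5940 * 1.2958 = 458.1971

458.1971 units


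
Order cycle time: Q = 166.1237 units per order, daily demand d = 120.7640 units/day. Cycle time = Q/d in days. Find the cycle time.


Cycle = 166.1237 / 120.7640 = 1.3756

1.3756 days


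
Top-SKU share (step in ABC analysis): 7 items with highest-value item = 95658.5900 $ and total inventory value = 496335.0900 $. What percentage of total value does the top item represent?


Top item = 95658.5900
Total = 496335.0900
Percentage = 95658.5900 / 496335.0900 * 100 = 19.2730

19.2730%


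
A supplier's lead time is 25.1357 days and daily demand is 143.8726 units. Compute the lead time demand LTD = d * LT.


LTD = 143.8726 * 25.1357 = 3616.3385

3616.3385 units


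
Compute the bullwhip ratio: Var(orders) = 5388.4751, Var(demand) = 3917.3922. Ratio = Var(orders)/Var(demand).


BW = 5388.4751 / 3917.3922 = 1.3755

1.3755


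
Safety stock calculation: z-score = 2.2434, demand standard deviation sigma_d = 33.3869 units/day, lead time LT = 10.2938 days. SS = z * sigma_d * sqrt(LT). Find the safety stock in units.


sqrt(LT) = sqrt(10.2938) = 3.2084
SS = 2.2434 * 33.3869 * 3.2084 = 240.3094

240.3094 units


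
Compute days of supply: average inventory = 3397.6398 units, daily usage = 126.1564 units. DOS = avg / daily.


DOS = 3397.6398 / 126.1564 = 26.9320

26.9320 days


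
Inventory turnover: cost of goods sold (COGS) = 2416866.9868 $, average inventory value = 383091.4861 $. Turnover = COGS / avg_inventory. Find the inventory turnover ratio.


Turnover = 2416866.9868 / 383091.4861 = 6.3089

6.3089


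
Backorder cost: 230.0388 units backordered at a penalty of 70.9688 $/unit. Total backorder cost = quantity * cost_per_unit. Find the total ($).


Total = 230.0388 * 70.9688 = 16325.5776

16325.5776 $


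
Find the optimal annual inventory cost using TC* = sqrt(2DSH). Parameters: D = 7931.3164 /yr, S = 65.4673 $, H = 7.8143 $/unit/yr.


2*D*S*H = 8115023.4919
TC* = sqrt(8115023.4919) = 2848.6880

2848.6880 $/yr


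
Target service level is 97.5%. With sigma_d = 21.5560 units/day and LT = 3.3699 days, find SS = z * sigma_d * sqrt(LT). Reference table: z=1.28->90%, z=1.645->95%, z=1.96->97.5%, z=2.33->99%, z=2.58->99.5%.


From the table, SL = 97.5% corresponds to z = 1.96
sqrt(LT) = sqrt(3.3699) = 1.8357
SS = 1.96 * 21.5560 * 1.8357 = 77.5591

77.5591 units
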